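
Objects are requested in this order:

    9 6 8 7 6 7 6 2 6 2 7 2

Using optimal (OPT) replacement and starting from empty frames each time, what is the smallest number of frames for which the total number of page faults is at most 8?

f=1: 12 faults
f=2: 6 faults
f=3: 5 faults
f=4: 5 faults
f=5: 5 faults
Smallest f with faults ≤ 8 is 2.

2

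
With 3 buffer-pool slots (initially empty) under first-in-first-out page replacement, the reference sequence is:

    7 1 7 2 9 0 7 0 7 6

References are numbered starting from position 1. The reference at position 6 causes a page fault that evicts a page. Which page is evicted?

pos 1: 7: miss, frames {7}
pos 2: 1: miss, frames {7,1}
pos 3: 7: hit
pos 4: 2: miss, frames {7,1,2}
pos 5: 9: miss, evict 7, frames {1,2,9}
pos 6: 0: miss, evict 1, frames {2,9,0}
At position 6, page 1 is evicted.

1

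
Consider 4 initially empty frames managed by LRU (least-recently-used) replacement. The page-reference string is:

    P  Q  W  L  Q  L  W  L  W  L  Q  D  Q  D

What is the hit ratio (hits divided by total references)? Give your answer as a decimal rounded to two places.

P: fault, frames [P]
Q: fault, frames [P, Q]
W: fault, frames [P, Q, W]
L: fault, frames [P, Q, W, L]
Q: hit
L: hit
W: hit
L: hit
W: hit
L: hit
Q: hit
D: fault, evict P, frames [W, L, Q, D]
Q: hit
D: hit
Hits: 9 of 14 references → 9/14 = 0.6429.

0.64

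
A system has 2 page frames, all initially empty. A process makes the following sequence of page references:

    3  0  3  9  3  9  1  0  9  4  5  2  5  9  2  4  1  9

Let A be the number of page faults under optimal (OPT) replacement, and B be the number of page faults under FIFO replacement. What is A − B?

Under OPT: F F . F . . F F . F F F . F . F F . → 11 faults.
Under FIFO: F F . F F . F F F F F F . F . F F F → 14 faults.
A − B = 11 − 14 = -3.

-3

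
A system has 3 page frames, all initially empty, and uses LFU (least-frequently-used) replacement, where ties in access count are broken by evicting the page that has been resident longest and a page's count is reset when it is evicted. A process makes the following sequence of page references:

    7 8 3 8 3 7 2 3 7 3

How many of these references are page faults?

5

7 -> miss, frames (7)
8 -> miss, frames (7 8)
3 -> miss, frames (7 8 3)
8 -> hit
3 -> hit
7 -> hit
2 -> miss, evict 7, frames (8 3 2)
3 -> hit
7 -> miss, evict 2, frames (8 3 7)
3 -> hit
Page faults: 5.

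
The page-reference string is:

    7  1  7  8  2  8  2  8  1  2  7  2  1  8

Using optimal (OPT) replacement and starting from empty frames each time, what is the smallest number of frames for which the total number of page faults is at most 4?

4

f=1: 14 faults
f=2: 8 faults
f=3: 6 faults
f=4: 4 faults
Smallest f with faults ≤ 4 is 4.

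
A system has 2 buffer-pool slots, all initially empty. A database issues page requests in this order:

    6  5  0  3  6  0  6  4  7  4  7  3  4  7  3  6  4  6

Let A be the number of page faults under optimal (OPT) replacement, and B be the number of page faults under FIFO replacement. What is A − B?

-3

Under OPT: F F F F . F . F F . . F . F . F F . → 11 faults.
Under FIFO: F F F F F F . F F . . F F F F F F . → 14 faults.
A − B = 11 − 14 = -3.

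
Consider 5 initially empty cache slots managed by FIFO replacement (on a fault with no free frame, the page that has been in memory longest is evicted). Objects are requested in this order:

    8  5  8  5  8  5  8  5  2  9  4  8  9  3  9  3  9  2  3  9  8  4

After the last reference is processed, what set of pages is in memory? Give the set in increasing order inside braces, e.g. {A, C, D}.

8 -> fault, frames [8]
5 -> fault, frames [8, 5]
8 -> hit
5 -> hit
8 -> hit
5 -> hit
8 -> hit
5 -> hit
2 -> fault, frames [8, 5, 2]
9 -> fault, frames [8, 5, 2, 9]
4 -> fault, frames [8, 5, 2, 9, 4]
8 -> hit
9 -> hit
3 -> fault, evict 8, frames [5, 2, 9, 4, 3]
9 -> hit
3 -> hit
9 -> hit
2 -> hit
3 -> hit
9 -> hit
8 -> fault, evict 5, frames [2, 9, 4, 3, 8]
4 -> hit

{2, 3, 4, 8, 9}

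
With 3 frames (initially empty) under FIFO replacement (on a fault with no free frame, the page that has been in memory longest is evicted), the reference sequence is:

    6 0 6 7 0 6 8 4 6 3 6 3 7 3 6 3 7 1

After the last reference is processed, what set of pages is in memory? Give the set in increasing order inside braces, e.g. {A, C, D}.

6 → fault, frames (6)
0 → fault, frames (6 0)
6 → hit
7 → fault, frames (6 0 7)
0 → hit
6 → hit
8 → fault, evict 6, frames (0 7 8)
4 → fault, evict 0, frames (7 8 4)
6 → fault, evict 7, frames (8 4 6)
3 → fault, evict 8, frames (4 6 3)
6 → hit
3 → hit
7 → fault, evict 4, frames (6 3 7)
3 → hit
6 → hit
3 → hit
7 → hit
1 → fault, evict 6, frames (3 7 1)

{1, 3, 7}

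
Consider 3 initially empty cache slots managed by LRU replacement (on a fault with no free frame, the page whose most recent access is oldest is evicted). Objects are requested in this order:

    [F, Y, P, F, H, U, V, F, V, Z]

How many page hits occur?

2

F: fault, frames (F)
Y: fault, frames (F Y)
P: fault, frames (F Y P)
F: hit
H: fault, evict Y, frames (P F H)
U: fault, evict P, frames (F H U)
V: fault, evict F, frames (H U V)
F: fault, evict H, frames (U V F)
V: hit
Z: fault, evict U, frames (F V Z)
Hits: 2.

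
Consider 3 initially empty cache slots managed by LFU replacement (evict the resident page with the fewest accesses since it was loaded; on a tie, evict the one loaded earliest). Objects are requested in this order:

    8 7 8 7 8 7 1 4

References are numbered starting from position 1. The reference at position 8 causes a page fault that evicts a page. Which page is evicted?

pos 1: 8: miss, frames (8)
pos 2: 7: miss, frames (8 7)
pos 3: 8: hit
pos 4: 7: hit
pos 5: 8: hit
pos 6: 7: hit
pos 7: 1: miss, frames (8 7 1)
pos 8: 4: miss, evict 1, frames (8 7 4)
At position 8, page 1 is evicted.

1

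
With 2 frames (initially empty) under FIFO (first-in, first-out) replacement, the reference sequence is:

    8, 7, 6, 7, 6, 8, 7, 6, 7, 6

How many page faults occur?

6

8 → fault, frames (8)
7 → fault, frames (8 7)
6 → fault, evict 8, frames (7 6)
7 → hit
6 → hit
8 → fault, evict 7, frames (6 8)
7 → fault, evict 6, frames (8 7)
6 → fault, evict 8, frames (7 6)
7 → hit
6 → hit
Page faults: 6.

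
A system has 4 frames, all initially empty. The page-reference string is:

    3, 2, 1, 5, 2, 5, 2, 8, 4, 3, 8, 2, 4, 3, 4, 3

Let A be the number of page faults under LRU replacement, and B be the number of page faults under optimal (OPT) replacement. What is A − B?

Under LRU: F F F F . . . F F F . . . . . . → 7 faults.
Under OPT: F F F F . . . F F . . . . . . . → 6 faults.
A − B = 7 − 6 = 1.

1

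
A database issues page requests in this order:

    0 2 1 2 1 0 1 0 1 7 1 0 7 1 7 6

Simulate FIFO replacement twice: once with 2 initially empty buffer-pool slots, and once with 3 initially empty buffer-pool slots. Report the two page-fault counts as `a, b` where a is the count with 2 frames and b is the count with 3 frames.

2 frames: F F F . . F . . . F F F F F . F → 10 faults.
3 frames: F F F . . . . . . F . F . . . F → 6 faults.
6 < 10: adding a frame reduced faults, as is typical.

10, 6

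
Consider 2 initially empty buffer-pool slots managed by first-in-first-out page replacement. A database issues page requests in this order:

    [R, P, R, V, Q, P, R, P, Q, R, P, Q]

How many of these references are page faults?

R: fault, frames {R}
P: fault, frames {R,P}
R: hit
V: fault, evict R, frames {P,V}
Q: fault, evict P, frames {V,Q}
P: fault, evict V, frames {Q,P}
R: fault, evict Q, frames {P,R}
P: hit
Q: fault, evict P, frames {R,Q}
R: hit
P: fault, evict R, frames {Q,P}
Q: hit
Page faults: 8.

8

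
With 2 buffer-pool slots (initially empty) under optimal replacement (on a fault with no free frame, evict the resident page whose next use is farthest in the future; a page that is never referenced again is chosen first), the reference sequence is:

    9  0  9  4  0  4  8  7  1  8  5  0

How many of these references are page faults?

9 → miss, frames (9)
0 → miss, frames (9 0)
9 → hit
4 → miss, evict 9, frames (0 4)
0 → hit
4 → hit
8 → miss, evict 4, frames (0 8)
7 → miss, evict 0, frames (8 7)
1 → miss, evict 7, frames (8 1)
8 → hit
5 → miss, evict 1, frames (8 5)
0 → miss, evict 5, frames (8 0)
Page faults: 8.

8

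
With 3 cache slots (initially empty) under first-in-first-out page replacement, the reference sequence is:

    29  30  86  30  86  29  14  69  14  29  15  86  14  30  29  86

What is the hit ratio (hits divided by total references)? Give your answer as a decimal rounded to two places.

0.25

29 -> fault, frames [29]
30 -> fault, frames [29, 30]
86 -> fault, frames [29, 30, 86]
30 -> hit
86 -> hit
29 -> hit
14 -> fault, evict 29, frames [30, 86, 14]
69 -> fault, evict 30, frames [86, 14, 69]
14 -> hit
29 -> fault, evict 86, frames [14, 69, 29]
15 -> fault, evict 14, frames [69, 29, 15]
86 -> fault, evict 69, frames [29, 15, 86]
14 -> fault, evict 29, frames [15, 86, 14]
30 -> fault, evict 15, frames [86, 14, 30]
29 -> fault, evict 86, frames [14, 30, 29]
86 -> fault, evict 14, frames [30, 29, 86]
Hits: 4 of 16 references → 4/16 = 0.2500.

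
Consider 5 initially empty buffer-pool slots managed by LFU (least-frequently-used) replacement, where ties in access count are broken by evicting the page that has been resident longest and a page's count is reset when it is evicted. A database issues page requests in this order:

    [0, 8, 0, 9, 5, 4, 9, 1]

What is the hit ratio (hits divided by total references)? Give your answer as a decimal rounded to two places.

0.25

0 → miss, frames {0}
8 → miss, frames {0,8}
0 → hit
9 → miss, frames {0,8,9}
5 → miss, frames {0,8,9,5}
4 → miss, frames {0,8,9,5,4}
9 → hit
1 → miss, evict 8, frames {0,9,5,4,1}
Hits: 2 of 8 references → 2/8 = 0.2500.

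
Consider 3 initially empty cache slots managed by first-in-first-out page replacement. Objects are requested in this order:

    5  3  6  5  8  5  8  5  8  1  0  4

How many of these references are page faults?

5 -> miss, frames [5]
3 -> miss, frames [5, 3]
6 -> miss, frames [5, 3, 6]
5 -> hit
8 -> miss, evict 5, frames [3, 6, 8]
5 -> miss, evict 3, frames [6, 8, 5]
8 -> hit
5 -> hit
8 -> hit
1 -> miss, evict 6, frames [8, 5, 1]
0 -> miss, evict 8, frames [5, 1, 0]
4 -> miss, evict 5, frames [1, 0, 4]
Page faults: 8.

8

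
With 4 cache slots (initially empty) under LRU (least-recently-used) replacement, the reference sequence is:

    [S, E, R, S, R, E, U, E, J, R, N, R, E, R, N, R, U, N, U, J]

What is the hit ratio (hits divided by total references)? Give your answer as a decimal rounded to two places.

0.60

S: miss, frames [S]
E: miss, frames [S, E]
R: miss, frames [S, E, R]
S: hit
R: hit
E: hit
U: miss, frames [S, R, E, U]
E: hit
J: miss, evict S, frames [R, U, E, J]
R: hit
N: miss, evict U, frames [E, J, R, N]
R: hit
E: hit
R: hit
N: hit
R: hit
U: miss, evict J, frames [E, N, R, U]
N: hit
U: hit
J: miss, evict E, frames [R, N, U, J]
Hits: 12 of 20 references → 12/20 = 0.6000.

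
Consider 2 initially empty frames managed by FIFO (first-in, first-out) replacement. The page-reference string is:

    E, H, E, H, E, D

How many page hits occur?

3

E -> miss, frames [E]
H -> miss, frames [E, H]
E -> hit
H -> hit
E -> hit
D -> miss, evict E, frames [H, D]
Hits: 3.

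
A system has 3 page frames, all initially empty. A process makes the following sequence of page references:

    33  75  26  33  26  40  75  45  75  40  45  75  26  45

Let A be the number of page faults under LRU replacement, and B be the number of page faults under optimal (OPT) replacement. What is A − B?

1

Under LRU: F F F . . F F F . . . . F . → 7 faults.
Under OPT: F F F . . F . F . . . . F . → 6 faults.
A − B = 7 − 6 = 1.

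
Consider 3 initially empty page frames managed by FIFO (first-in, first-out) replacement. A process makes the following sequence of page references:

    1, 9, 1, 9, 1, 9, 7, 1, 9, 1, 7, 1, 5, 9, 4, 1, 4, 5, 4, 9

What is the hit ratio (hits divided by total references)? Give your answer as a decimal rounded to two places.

1 → miss, frames [1]
9 → miss, frames [1, 9]
1 → hit
9 → hit
1 → hit
9 → hit
7 → miss, frames [1, 9, 7]
1 → hit
9 → hit
1 → hit
7 → hit
1 → hit
5 → miss, evict 1, frames [9, 7, 5]
9 → hit
4 → miss, evict 9, frames [7, 5, 4]
1 → miss, evict 7, frames [5, 4, 1]
4 → hit
5 → hit
4 → hit
9 → miss, evict 5, frames [4, 1, 9]
Hits: 13 of 20 references → 13/20 = 0.6500.

0.65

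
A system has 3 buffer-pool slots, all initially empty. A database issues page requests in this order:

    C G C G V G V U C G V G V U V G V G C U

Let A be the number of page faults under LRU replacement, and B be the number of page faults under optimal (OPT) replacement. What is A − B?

Under LRU: F F . . F . . F F F F . . F . . . . F F → 10 faults.
Under OPT: F F . . F . . F . . F . . . . . . . F . → 6 faults.
A − B = 10 − 6 = 4.

4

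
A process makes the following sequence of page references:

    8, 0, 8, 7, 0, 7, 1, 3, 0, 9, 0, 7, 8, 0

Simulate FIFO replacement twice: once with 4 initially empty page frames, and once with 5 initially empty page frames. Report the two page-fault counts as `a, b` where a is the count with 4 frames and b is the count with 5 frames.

4 frames: F F . F . . F F . F F F F . → 9 faults.
5 frames: F F . F . . F F . F . . F F → 8 faults.
8 < 9: adding a frame reduced faults, as is typical.

9, 8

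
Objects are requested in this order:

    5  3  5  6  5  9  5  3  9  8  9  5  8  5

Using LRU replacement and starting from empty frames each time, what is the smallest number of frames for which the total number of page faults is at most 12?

f=1: 14 faults
f=2: 9 faults
f=3: 7 faults
f=4: 5 faults
f=5: 5 faults
Smallest f with faults ≤ 12 is 2.

2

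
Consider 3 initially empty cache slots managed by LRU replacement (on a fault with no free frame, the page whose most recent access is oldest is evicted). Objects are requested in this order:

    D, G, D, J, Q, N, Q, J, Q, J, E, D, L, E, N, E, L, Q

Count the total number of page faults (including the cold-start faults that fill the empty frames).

10

D → fault, frames (D)
G → fault, frames (D G)
D → hit
J → fault, frames (G D J)
Q → fault, evict G, frames (D J Q)
N → fault, evict D, frames (J Q N)
Q → hit
J → hit
Q → hit
J → hit
E → fault, evict N, frames (Q J E)
D → fault, evict Q, frames (J E D)
L → fault, evict J, frames (E D L)
E → hit
N → fault, evict D, frames (L E N)
E → hit
L → hit
Q → fault, evict N, frames (E L Q)
Page faults: 10.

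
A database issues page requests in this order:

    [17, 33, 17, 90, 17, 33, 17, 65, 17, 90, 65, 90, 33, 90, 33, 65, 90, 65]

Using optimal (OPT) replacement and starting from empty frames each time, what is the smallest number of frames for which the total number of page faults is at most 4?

f=1: 18 faults
f=2: 8 faults
f=3: 5 faults
f=4: 4 faults
Smallest f with faults ≤ 4 is 4.

4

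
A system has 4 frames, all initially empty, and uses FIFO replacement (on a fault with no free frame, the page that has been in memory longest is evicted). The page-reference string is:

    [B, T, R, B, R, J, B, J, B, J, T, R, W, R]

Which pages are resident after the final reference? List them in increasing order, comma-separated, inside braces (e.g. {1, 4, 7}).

{J, R, T, W}

B: miss, frames {B}
T: miss, frames {B,T}
R: miss, frames {B,T,R}
B: hit
R: hit
J: miss, frames {B,T,R,J}
B: hit
J: hit
B: hit
J: hit
T: hit
R: hit
W: miss, evict B, frames {T,R,J,W}
R: hit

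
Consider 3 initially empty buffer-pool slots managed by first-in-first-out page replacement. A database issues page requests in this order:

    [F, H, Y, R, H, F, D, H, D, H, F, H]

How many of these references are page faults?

7

F: fault, frames (F)
H: fault, frames (F H)
Y: fault, frames (F H Y)
R: fault, evict F, frames (H Y R)
H: hit
F: fault, evict H, frames (Y R F)
D: fault, evict Y, frames (R F D)
H: fault, evict R, frames (F D H)
D: hit
H: hit
F: hit
H: hit
Page faults: 7.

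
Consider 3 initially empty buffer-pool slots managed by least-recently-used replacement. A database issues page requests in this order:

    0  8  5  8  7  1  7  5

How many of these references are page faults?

6

0 → miss, frames {0}
8 → miss, frames {0,8}
5 → miss, frames {0,8,5}
8 → hit
7 → miss, evict 0, frames {5,8,7}
1 → miss, evict 5, frames {8,7,1}
7 → hit
5 → miss, evict 8, frames {1,7,5}
Page faults: 6.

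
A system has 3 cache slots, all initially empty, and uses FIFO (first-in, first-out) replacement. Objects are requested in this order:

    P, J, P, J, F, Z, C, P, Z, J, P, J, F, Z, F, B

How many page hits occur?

6

P → fault, frames (P)
J → fault, frames (P J)
P → hit
J → hit
F → fault, frames (P J F)
Z → fault, evict P, frames (J F Z)
C → fault, evict J, frames (F Z C)
P → fault, evict F, frames (Z C P)
Z → hit
J → fault, evict Z, frames (C P J)
P → hit
J → hit
F → fault, evict C, frames (P J F)
Z → fault, evict P, frames (J F Z)
F → hit
B → fault, evict J, frames (F Z B)
Hits: 6.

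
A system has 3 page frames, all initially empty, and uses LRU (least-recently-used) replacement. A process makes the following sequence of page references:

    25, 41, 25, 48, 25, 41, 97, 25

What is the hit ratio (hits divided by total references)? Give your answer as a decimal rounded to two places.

25: fault, frames [25]
41: fault, frames [25, 41]
25: hit
48: fault, frames [41, 25, 48]
25: hit
41: hit
97: fault, evict 48, frames [25, 41, 97]
25: hit
Hits: 4 of 8 references → 4/8 = 0.5000.

0.50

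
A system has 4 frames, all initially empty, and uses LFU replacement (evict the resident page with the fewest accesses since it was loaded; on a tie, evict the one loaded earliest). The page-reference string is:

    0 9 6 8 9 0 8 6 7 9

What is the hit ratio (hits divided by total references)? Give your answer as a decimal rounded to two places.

0: fault, frames (0)
9: fault, frames (0 9)
6: fault, frames (0 9 6)
8: fault, frames (0 9 6 8)
9: hit
0: hit
8: hit
6: hit
7: fault, evict 0, frames (9 6 8 7)
9: hit
Hits: 5 of 10 references → 5/10 = 0.5000.

0.50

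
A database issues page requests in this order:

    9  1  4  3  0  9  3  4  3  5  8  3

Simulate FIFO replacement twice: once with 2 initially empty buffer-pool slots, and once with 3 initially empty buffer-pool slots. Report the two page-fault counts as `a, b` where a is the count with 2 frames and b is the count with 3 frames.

11, 10

2 frames: F F F F F F F F . F F F → 11 faults.
3 frames: F F F F F F . F F F F . → 10 faults.
10 < 11: adding a frame reduced faults, as is typical.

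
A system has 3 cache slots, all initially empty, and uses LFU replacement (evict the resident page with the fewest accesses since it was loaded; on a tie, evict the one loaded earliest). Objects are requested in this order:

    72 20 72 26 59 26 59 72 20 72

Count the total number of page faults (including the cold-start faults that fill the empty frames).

5

72 -> miss, frames {72}
20 -> miss, frames {72,20}
72 -> hit
26 -> miss, frames {72,20,26}
59 -> miss, evict 20, frames {72,26,59}
26 -> hit
59 -> hit
72 -> hit
20 -> miss, evict 26, frames {72,59,20}
72 -> hit
Page faults: 5.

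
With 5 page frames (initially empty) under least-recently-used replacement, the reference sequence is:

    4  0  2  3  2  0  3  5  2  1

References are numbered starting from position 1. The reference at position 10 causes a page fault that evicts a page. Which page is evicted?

pos 1: 4 → fault, frames [4]
pos 2: 0 → fault, frames [4, 0]
pos 3: 2 → fault, frames [4, 0, 2]
pos 4: 3 → fault, frames [4, 0, 2, 3]
pos 5: 2 → hit
pos 6: 0 → hit
pos 7: 3 → hit
pos 8: 5 → fault, frames [4, 2, 0, 3, 5]
pos 9: 2 → hit
pos 10: 1 → fault, evict 4, frames [0, 3, 5, 2, 1]
At position 10, page 4 is evicted.

4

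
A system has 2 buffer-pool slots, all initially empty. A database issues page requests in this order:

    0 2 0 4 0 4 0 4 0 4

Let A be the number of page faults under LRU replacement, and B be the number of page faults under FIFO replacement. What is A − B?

-1

Under LRU: F F . F . . . . . . → 3 faults.
Under FIFO: F F . F F . . . . . → 4 faults.
A − B = 3 − 4 = -1.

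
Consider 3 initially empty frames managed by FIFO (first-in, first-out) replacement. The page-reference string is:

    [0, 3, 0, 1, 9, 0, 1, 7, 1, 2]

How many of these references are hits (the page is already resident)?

2

0 -> miss, frames (0)
3 -> miss, frames (0 3)
0 -> hit
1 -> miss, frames (0 3 1)
9 -> miss, evict 0, frames (3 1 9)
0 -> miss, evict 3, frames (1 9 0)
1 -> hit
7 -> miss, evict 1, frames (9 0 7)
1 -> miss, evict 9, frames (0 7 1)
2 -> miss, evict 0, frames (7 1 2)
Hits: 2.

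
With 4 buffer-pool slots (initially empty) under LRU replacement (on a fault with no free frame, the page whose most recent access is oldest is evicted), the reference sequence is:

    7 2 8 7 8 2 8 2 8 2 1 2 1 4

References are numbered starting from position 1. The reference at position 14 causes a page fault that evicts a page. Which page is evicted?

7

pos 1: 7 → miss, frames {7}
pos 2: 2 → miss, frames {7,2}
pos 3: 8 → miss, frames {7,2,8}
pos 4: 7 → hit
pos 5: 8 → hit
pos 6: 2 → hit
pos 7: 8 → hit
pos 8: 2 → hit
pos 9: 8 → hit
pos 10: 2 → hit
pos 11: 1 → miss, frames {7,8,2,1}
pos 12: 2 → hit
pos 13: 1 → hit
pos 14: 4 → miss, evict 7, frames {8,2,1,4}
At position 14, page 7 is evicted.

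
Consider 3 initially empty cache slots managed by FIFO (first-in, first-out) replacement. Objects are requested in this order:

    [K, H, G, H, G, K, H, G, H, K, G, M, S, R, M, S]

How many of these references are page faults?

6

K: fault, frames (K)
H: fault, frames (K H)
G: fault, frames (K H G)
H: hit
G: hit
K: hit
H: hit
G: hit
H: hit
K: hit
G: hit
M: fault, evict K, frames (H G M)
S: fault, evict H, frames (G M S)
R: fault, evict G, frames (M S R)
M: hit
S: hit
Page faults: 6.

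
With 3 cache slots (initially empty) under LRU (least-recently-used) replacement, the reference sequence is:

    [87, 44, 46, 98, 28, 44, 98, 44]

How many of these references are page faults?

6

87: miss, frames {87}
44: miss, frames {87,44}
46: miss, frames {87,44,46}
98: miss, evict 87, frames {44,46,98}
28: miss, evict 44, frames {46,98,28}
44: miss, evict 46, frames {98,28,44}
98: hit
44: hit
Page faults: 6.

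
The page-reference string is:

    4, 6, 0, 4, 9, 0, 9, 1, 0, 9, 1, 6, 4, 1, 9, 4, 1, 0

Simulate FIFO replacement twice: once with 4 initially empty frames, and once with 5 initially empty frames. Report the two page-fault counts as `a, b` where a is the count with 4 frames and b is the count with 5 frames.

4 frames: F F F . F . . F . . . . F . . . . . → 6 faults.
5 frames: F F F . F . . F . . . . . . . . . . → 5 faults.
5 < 6: adding a frame reduced faults, as is typical.

6, 5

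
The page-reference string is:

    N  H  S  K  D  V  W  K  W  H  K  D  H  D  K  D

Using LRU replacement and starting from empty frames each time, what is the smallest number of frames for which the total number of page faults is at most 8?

f=1: 16 faults
f=2: 13 faults
f=3: 10 faults
f=4: 9 faults
f=5: 8 faults
f=6: 7 faults
f=7: 7 faults
Smallest f with faults ≤ 8 is 5.

5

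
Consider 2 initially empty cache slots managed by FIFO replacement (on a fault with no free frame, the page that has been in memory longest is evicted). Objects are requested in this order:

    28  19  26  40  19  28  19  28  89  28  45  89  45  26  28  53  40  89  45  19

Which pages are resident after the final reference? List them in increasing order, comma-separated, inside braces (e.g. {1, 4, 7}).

28 → fault, frames {28}
19 → fault, frames {28,19}
26 → fault, evict 28, frames {19,26}
40 → fault, evict 19, frames {26,40}
19 → fault, evict 26, frames {40,19}
28 → fault, evict 40, frames {19,28}
19 → hit
28 → hit
89 → fault, evict 19, frames {28,89}
28 → hit
45 → fault, evict 28, frames {89,45}
89 → hit
45 → hit
26 → fault, evict 89, frames {45,26}
28 → fault, evict 45, frames {26,28}
53 → fault, evict 26, frames {28,53}
40 → fault, evict 28, frames {53,40}
89 → fault, evict 53, frames {40,89}
45 → fault, evict 40, frames {89,45}
19 → fault, evict 89, frames {45,19}

{19, 45}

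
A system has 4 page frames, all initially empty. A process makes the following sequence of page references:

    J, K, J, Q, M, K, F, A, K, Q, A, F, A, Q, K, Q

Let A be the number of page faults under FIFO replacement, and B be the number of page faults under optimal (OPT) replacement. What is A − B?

2

Under FIFO: F F . F F . F F F F . . . . . . → 8 faults.
Under OPT: F F . F F . F F . . . . . . . . → 6 faults.
A − B = 8 − 6 = 2.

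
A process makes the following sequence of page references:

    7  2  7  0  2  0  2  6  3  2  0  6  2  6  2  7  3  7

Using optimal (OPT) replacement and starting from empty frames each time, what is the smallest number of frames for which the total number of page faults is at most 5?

f=1: 18 faults
f=2: 9 faults
f=3: 7 faults
f=4: 6 faults
f=5: 5 faults
Smallest f with faults ≤ 5 is 5.

5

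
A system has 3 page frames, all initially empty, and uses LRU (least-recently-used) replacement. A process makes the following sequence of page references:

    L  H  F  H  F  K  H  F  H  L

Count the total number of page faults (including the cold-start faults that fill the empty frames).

L: miss, frames [L]
H: miss, frames [L, H]
F: miss, frames [L, H, F]
H: hit
F: hit
K: miss, evict L, frames [H, F, K]
H: hit
F: hit
H: hit
L: miss, evict K, frames [F, H, L]
Page faults: 5.

5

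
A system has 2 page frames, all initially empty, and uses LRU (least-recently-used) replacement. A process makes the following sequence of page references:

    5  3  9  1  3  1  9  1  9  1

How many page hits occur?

4

5: miss, frames [5]
3: miss, frames [5, 3]
9: miss, evict 5, frames [3, 9]
1: miss, evict 3, frames [9, 1]
3: miss, evict 9, frames [1, 3]
1: hit
9: miss, evict 3, frames [1, 9]
1: hit
9: hit
1: hit
Hits: 4.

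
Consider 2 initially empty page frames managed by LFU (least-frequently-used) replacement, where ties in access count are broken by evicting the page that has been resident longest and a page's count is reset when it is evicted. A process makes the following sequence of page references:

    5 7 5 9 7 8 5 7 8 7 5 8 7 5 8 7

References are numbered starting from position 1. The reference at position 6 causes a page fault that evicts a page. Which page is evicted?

pos 1: 5 → fault, frames (5)
pos 2: 7 → fault, frames (5 7)
pos 3: 5 → hit
pos 4: 9 → fault, evict 7, frames (5 9)
pos 5: 7 → fault, evict 9, frames (5 7)
pos 6: 8 → fault, evict 7, frames (5 8)
At position 6, page 7 is evicted.

7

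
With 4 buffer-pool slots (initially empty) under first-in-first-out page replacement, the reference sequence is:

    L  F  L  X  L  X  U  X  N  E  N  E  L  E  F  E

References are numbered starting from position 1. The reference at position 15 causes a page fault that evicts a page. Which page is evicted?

U

pos 1: L → miss, frames (L)
pos 2: F → miss, frames (L F)
pos 3: L → hit
pos 4: X → miss, frames (L F X)
pos 5: L → hit
pos 6: X → hit
pos 7: U → miss, frames (L F X U)
pos 8: X → hit
pos 9: N → miss, evict L, frames (F X U N)
pos 10: E → miss, evict F, frames (X U N E)
pos 11: N → hit
pos 12: E → hit
pos 13: L → miss, evict X, frames (U N E L)
pos 14: E → hit
pos 15: F → miss, evict U, frames (N E L F)
At position 15, page U is evicted.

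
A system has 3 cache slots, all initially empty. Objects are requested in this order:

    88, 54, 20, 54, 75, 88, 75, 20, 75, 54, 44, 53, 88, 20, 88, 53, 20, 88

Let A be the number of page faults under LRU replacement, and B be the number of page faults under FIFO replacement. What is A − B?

Under LRU: F F F . F F . F . F F F F F . . . . → 11 faults.
Under FIFO: F F F . F F . . . F F F F F . . . . → 10 faults.
A − B = 11 − 10 = 1.

1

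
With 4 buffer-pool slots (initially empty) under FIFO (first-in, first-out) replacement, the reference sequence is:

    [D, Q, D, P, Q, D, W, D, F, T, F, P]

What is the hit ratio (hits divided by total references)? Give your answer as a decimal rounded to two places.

D → fault, frames (D)
Q → fault, frames (D Q)
D → hit
P → fault, frames (D Q P)
Q → hit
D → hit
W → fault, frames (D Q P W)
D → hit
F → fault, evict D, frames (Q P W F)
T → fault, evict Q, frames (P W F T)
F → hit
P → hit
Hits: 6 of 12 references → 6/12 = 0.5000.

0.50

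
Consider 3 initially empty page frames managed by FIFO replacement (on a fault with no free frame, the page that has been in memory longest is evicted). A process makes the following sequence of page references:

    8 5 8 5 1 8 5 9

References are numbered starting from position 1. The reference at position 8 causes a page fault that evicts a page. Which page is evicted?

8

pos 1: 8: miss, frames (8)
pos 2: 5: miss, frames (8 5)
pos 3: 8: hit
pos 4: 5: hit
pos 5: 1: miss, frames (8 5 1)
pos 6: 8: hit
pos 7: 5: hit
pos 8: 9: miss, evict 8, frames (5 1 9)
At position 8, page 8 is evicted.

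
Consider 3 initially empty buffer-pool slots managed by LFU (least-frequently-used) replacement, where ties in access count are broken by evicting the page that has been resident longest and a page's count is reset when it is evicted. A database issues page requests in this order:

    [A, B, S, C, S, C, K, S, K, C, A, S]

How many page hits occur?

6

A -> fault, frames [A]
B -> fault, frames [A, B]
S -> fault, frames [A, B, S]
C -> fault, evict A, frames [B, S, C]
S -> hit
C -> hit
K -> fault, evict B, frames [S, C, K]
S -> hit
K -> hit
C -> hit
A -> fault, evict K, frames [S, C, A]
S -> hit
Hits: 6.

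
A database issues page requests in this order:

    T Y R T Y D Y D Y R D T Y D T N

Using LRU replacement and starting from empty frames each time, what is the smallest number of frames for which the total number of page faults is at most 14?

f=1: 16 faults
f=2: 13 faults
f=3: 8 faults
f=4: 5 faults
f=5: 5 faults
Smallest f with faults ≤ 14 is 2.

2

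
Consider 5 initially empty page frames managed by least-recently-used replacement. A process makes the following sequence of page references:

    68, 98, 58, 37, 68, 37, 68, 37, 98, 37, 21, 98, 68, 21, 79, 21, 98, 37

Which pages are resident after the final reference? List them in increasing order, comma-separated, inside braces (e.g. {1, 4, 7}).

{21, 37, 68, 79, 98}

68 -> miss, frames (68)
98 -> miss, frames (68 98)
58 -> miss, frames (68 98 58)
37 -> miss, frames (68 98 58 37)
68 -> hit
37 -> hit
68 -> hit
37 -> hit
98 -> hit
37 -> hit
21 -> miss, frames (58 68 98 37 21)
98 -> hit
68 -> hit
21 -> hit
79 -> miss, evict 58, frames (37 98 68 21 79)
21 -> hit
98 -> hit
37 -> hit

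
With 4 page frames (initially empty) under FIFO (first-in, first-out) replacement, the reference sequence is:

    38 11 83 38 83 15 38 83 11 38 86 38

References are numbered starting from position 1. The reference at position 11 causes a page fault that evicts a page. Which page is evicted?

38

pos 1: 38: fault, frames (38)
pos 2: 11: fault, frames (38 11)
pos 3: 83: fault, frames (38 11 83)
pos 4: 38: hit
pos 5: 83: hit
pos 6: 15: fault, frames (38 11 83 15)
pos 7: 38: hit
pos 8: 83: hit
pos 9: 11: hit
pos 10: 38: hit
pos 11: 86: fault, evict 38, frames (11 83 15 86)
At position 11, page 38 is evicted.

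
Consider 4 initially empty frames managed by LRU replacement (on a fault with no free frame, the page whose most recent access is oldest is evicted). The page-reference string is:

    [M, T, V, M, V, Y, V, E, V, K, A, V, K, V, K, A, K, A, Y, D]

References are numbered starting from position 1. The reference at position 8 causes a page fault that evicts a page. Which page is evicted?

T

pos 1: M: fault, frames {M}
pos 2: T: fault, frames {M,T}
pos 3: V: fault, frames {M,T,V}
pos 4: M: hit
pos 5: V: hit
pos 6: Y: fault, frames {T,M,V,Y}
pos 7: V: hit
pos 8: E: fault, evict T, frames {M,Y,V,E}
At position 8, page T is evicted.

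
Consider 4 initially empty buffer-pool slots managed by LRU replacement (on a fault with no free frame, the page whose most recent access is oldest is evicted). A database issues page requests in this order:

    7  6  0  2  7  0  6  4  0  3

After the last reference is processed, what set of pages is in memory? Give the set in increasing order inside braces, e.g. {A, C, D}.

7 -> miss, frames [7]
6 -> miss, frames [7, 6]
0 -> miss, frames [7, 6, 0]
2 -> miss, frames [7, 6, 0, 2]
7 -> hit
0 -> hit
6 -> hit
4 -> miss, evict 2, frames [7, 0, 6, 4]
0 -> hit
3 -> miss, evict 7, frames [6, 4, 0, 3]

{0, 3, 4, 6}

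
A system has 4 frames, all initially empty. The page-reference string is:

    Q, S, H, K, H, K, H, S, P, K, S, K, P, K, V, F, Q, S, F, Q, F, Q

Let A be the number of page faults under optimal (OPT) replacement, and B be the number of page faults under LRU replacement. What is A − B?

-2

Under OPT: F F F F . . . . F . . . . . F F . . . . . . → 7 faults.
Under LRU: F F F F . . . . F . . . . . F F F F . . . . → 9 faults.
A − B = 7 − 9 = -2.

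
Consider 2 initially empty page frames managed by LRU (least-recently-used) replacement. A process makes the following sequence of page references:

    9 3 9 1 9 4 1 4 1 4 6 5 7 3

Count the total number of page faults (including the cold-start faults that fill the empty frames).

9 → fault, frames (9)
3 → fault, frames (9 3)
9 → hit
1 → fault, evict 3, frames (9 1)
9 → hit
4 → fault, evict 1, frames (9 4)
1 → fault, evict 9, frames (4 1)
4 → hit
1 → hit
4 → hit
6 → fault, evict 1, frames (4 6)
5 → fault, evict 4, frames (6 5)
7 → fault, evict 6, frames (5 7)
3 → fault, evict 5, frames (7 3)
Page faults: 9.

9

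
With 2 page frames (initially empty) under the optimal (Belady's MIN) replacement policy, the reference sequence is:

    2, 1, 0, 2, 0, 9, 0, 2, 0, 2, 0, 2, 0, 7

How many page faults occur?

6

2 -> fault, frames {2}
1 -> fault, frames {2,1}
0 -> fault, evict 1, frames {2,0}
2 -> hit
0 -> hit
9 -> fault, evict 2, frames {0,9}
0 -> hit
2 -> fault, evict 9, frames {0,2}
0 -> hit
2 -> hit
0 -> hit
2 -> hit
0 -> hit
7 -> fault, evict 2, frames {0,7}
Page faults: 6.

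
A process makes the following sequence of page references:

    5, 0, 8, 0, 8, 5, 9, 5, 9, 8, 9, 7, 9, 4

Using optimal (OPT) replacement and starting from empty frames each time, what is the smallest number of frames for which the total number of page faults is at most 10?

2

f=1: 14 faults
f=2: 8 faults
f=3: 6 faults
f=4: 6 faults
f=5: 6 faults
f=6: 6 faults
Smallest f with faults ≤ 10 is 2.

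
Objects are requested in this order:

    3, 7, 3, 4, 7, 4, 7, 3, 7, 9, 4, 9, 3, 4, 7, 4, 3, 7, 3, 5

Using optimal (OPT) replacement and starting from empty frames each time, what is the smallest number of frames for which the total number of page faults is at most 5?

f=1: 20 faults
f=2: 10 faults
f=3: 6 faults
f=4: 5 faults
f=5: 5 faults
Smallest f with faults ≤ 5 is 4.

4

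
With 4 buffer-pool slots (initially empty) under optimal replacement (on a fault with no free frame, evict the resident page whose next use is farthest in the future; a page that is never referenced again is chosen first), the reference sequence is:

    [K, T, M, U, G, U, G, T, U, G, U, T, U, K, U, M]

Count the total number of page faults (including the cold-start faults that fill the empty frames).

K -> miss, frames (K)
T -> miss, frames (K T)
M -> miss, frames (K T M)
U -> miss, frames (K T M U)
G -> miss, evict M, frames (K T U G)
U -> hit
G -> hit
T -> hit
U -> hit
G -> hit
U -> hit
T -> hit
U -> hit
K -> hit
U -> hit
M -> miss, evict G, frames (K T U M)
Page faults: 6.

6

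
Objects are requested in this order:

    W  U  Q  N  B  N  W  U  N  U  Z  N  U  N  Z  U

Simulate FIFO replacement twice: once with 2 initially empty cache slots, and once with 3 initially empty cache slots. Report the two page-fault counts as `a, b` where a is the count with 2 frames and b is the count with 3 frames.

2 frames: F F F F F . F F F . F . F F F F → 13 faults.
3 frames: F F F F F . F F F . F . . . . . → 9 faults.
9 < 13: adding a frame reduced faults, as is typical.

13, 9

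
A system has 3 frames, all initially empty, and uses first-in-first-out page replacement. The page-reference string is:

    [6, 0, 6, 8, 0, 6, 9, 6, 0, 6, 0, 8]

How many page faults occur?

6 → miss, frames [6]
0 → miss, frames [6, 0]
6 → hit
8 → miss, frames [6, 0, 8]
0 → hit
6 → hit
9 → miss, evict 6, frames [0, 8, 9]
6 → miss, evict 0, frames [8, 9, 6]
0 → miss, evict 8, frames [9, 6, 0]
6 → hit
0 → hit
8 → miss, evict 9, frames [6, 0, 8]
Page faults: 7.

7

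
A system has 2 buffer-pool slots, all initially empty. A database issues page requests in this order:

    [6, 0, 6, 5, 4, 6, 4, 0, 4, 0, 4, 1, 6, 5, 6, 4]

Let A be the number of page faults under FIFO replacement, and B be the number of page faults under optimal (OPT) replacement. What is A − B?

2

Under FIFO: F F . F F F . F F . . F F F . F → 11 faults.
Under OPT: F F . F F . . F . . . F F F . F → 9 faults.
A − B = 11 − 9 = 2.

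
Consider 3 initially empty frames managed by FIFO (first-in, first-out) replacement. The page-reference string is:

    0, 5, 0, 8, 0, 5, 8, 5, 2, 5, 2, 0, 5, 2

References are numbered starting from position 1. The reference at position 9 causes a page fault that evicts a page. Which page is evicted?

0

pos 1: 0 → fault, frames {0}
pos 2: 5 → fault, frames {0,5}
pos 3: 0 → hit
pos 4: 8 → fault, frames {0,5,8}
pos 5: 0 → hit
pos 6: 5 → hit
pos 7: 8 → hit
pos 8: 5 → hit
pos 9: 2 → fault, evict 0, frames {5,8,2}
At position 9, page 0 is evicted.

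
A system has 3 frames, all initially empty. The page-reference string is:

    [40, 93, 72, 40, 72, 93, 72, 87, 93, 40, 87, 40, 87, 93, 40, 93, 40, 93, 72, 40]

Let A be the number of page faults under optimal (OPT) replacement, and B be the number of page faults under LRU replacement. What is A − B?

Under OPT: F F F . . . . F . . . . . . . . . . F . → 5 faults.
Under LRU: F F F . . . . F . F . . . . . . . . F . → 6 faults.
A − B = 5 − 6 = -1.

-1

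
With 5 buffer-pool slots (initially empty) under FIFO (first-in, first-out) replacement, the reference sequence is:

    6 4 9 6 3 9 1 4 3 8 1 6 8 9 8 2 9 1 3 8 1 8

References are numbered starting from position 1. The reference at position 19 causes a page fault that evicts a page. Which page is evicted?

pos 1: 6 -> fault, frames {6}
pos 2: 4 -> fault, frames {6,4}
pos 3: 9 -> fault, frames {6,4,9}
pos 4: 6 -> hit
pos 5: 3 -> fault, frames {6,4,9,3}
pos 6: 9 -> hit
pos 7: 1 -> fault, frames {6,4,9,3,1}
pos 8: 4 -> hit
pos 9: 3 -> hit
pos 10: 8 -> fault, evict 6, frames {4,9,3,1,8}
pos 11: 1 -> hit
pos 12: 6 -> fault, evict 4, frames {9,3,1,8,6}
pos 13: 8 -> hit
pos 14: 9 -> hit
pos 15: 8 -> hit
pos 16: 2 -> fault, evict 9, frames {3,1,8,6,2}
pos 17: 9 -> fault, evict 3, frames {1,8,6,2,9}
pos 18: 1 -> hit
pos 19: 3 -> fault, evict 1, frames {8,6,2,9,3}
At position 19, page 1 is evicted.

1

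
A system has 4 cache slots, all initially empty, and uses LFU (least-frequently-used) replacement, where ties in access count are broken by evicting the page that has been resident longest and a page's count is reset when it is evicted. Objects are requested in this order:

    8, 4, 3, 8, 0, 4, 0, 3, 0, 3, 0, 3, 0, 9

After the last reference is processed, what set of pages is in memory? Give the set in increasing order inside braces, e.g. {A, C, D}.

{0, 3, 4, 9}

8 -> miss, frames {8}
4 -> miss, frames {8,4}
3 -> miss, frames {8,4,3}
8 -> hit
0 -> miss, frames {8,4,3,0}
4 -> hit
0 -> hit
3 -> hit
0 -> hit
3 -> hit
0 -> hit
3 -> hit
0 -> hit
9 -> miss, evict 8, frames {4,3,0,9}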